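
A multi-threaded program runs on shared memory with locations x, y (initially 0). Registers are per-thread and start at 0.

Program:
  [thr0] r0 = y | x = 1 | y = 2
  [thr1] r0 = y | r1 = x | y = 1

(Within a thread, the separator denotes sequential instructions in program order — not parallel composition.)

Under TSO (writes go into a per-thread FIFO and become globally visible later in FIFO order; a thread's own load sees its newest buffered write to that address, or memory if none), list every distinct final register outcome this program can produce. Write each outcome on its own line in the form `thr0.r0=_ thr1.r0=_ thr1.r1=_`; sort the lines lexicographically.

outcome vector order: (thr0.r0,thr1.r0,thr1.r1)
|TSO outcomes| = 4

thr0.r0=0 thr1.r0=0 thr1.r1=0
thr0.r0=0 thr1.r0=0 thr1.r1=1
thr0.r0=0 thr1.r0=2 thr1.r1=1
thr0.r0=1 thr1.r0=0 thr1.r1=0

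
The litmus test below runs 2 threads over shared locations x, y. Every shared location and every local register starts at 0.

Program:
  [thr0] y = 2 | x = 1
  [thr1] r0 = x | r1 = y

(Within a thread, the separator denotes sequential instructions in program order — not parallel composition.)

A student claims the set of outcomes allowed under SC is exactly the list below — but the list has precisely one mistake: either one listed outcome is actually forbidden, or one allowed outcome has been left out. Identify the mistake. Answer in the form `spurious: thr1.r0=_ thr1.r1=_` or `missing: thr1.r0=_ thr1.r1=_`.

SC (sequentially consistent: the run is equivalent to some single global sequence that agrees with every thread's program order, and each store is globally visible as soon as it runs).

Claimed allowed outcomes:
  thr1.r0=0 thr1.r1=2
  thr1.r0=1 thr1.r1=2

missing: thr1.r0=0 thr1.r1=0

outcome vector order: (thr1.r0,thr1.r1)
SC (3): <0 0>, <0 2>, <1 2>
SC∖claimed = {<0 0>}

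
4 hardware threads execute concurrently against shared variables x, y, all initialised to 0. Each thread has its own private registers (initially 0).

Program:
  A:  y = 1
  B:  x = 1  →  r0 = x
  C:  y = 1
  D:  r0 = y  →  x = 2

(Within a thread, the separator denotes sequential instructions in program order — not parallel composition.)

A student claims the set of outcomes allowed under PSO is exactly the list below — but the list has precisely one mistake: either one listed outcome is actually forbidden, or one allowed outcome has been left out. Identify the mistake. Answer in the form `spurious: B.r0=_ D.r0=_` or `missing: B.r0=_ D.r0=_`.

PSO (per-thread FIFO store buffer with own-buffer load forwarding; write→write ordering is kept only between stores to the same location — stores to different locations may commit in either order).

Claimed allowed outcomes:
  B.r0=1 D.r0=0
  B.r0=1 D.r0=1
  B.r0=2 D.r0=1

outcome vector order: (B.r0,D.r0)
PSO: 4 outcomes — {<1 0>; <1 1>; <2 0>; <2 1>}
PSO∖claimed = {<2 0>}

missing: B.r0=2 D.r0=0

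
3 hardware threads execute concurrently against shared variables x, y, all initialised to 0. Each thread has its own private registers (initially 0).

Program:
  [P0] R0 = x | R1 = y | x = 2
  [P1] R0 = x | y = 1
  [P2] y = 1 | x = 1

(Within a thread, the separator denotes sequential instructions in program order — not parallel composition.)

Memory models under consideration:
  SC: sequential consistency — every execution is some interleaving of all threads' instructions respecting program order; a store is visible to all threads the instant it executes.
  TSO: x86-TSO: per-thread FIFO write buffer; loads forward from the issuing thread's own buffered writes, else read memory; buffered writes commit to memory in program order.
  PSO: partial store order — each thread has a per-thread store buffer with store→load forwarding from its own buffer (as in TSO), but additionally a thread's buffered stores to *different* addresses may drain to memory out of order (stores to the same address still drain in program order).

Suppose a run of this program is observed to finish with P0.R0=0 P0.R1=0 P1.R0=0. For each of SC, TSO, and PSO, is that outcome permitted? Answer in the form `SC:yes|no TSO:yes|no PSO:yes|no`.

outcome vector order: (P0.R0,P0.R1,P1.R0)
under SC → (0,0,0) (0,0,1) (0,0,2) (0,1,0) (0,1,1) (0,1,2) (1,1,0) (1,1,1) (1,1,2)
under TSO → (0,0,0) (0,0,1) (0,0,2) (0,1,0) (0,1,1) (0,1,2) (1,1,0) (1,1,1) (1,1,2)
under PSO → (0,0,0) (0,0,1) (0,0,2) (0,1,0) (0,1,1) (0,1,2) (1,0,0) (1,0,1) (1,0,2) (1,1,0) (1,1,1) (1,1,2)
target (0,0,0) ∈ {SC,TSO,PSO}

SC:yes TSO:yes PSO:yes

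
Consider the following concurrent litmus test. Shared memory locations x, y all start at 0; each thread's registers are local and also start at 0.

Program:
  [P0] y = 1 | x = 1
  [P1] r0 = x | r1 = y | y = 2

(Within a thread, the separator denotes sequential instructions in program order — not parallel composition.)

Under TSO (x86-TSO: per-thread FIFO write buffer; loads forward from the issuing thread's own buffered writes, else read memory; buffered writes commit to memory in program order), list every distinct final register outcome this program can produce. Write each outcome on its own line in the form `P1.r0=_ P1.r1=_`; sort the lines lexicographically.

P1.r0=0 P1.r1=0
P1.r0=0 P1.r1=1
P1.r0=1 P1.r1=1

outcome vector order: (P1.r0,P1.r1)
|TSO outcomes| = 3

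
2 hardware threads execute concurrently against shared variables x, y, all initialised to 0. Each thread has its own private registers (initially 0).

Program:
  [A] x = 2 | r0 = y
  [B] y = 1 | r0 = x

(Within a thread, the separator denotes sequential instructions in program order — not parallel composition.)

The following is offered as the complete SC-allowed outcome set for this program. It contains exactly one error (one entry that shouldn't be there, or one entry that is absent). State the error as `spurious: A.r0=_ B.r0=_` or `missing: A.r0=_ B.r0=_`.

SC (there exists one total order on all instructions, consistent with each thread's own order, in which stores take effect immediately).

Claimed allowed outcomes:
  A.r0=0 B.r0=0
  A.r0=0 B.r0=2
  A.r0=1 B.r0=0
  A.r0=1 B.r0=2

spurious: A.r0=0 B.r0=0

outcome vector order: (A.r0,B.r0)
SC: 3 outcomes — {02; 10; 12}
claimed∖SC = {00}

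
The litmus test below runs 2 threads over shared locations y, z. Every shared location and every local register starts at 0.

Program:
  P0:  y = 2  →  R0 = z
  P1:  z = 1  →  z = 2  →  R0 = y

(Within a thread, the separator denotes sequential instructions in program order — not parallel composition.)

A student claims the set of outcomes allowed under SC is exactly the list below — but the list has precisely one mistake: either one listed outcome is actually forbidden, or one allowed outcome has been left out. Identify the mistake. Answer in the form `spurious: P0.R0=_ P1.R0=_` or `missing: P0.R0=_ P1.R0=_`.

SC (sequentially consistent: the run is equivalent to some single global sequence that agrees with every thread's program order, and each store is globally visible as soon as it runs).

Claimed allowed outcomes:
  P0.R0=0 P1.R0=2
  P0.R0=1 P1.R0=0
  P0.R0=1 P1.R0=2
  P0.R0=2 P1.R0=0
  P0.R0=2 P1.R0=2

outcome vector order: (P0.R0,P1.R0)
SC: 4 outcomes — {0/2, 1/2, 2/0, 2/2}
claimed∖SC = {1/0}

spurious: P0.R0=1 P1.R0=0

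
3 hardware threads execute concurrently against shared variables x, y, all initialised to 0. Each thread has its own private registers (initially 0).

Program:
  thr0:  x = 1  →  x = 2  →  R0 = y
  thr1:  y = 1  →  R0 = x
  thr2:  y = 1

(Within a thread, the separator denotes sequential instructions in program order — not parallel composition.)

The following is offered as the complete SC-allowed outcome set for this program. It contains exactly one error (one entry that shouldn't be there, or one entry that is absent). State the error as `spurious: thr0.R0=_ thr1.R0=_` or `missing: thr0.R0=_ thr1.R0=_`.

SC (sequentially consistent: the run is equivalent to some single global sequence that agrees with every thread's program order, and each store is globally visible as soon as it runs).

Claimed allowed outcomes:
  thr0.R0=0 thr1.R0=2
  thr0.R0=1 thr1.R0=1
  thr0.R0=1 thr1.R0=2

outcome vector order: (thr0.R0,thr1.R0)
SC (4): 0/2; 1/0; 1/1; 1/2
SC∖claimed = {1/0}

missing: thr0.R0=1 thr1.R0=0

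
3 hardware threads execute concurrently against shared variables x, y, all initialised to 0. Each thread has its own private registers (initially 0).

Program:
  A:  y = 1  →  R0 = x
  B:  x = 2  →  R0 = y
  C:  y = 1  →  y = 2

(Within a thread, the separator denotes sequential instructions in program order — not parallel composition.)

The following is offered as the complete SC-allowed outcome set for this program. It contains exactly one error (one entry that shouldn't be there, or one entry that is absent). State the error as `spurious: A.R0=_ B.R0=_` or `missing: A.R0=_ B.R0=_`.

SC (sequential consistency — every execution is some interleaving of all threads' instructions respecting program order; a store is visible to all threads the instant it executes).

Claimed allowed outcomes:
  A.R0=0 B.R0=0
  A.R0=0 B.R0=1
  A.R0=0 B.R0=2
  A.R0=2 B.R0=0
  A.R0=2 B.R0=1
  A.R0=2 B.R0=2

outcome vector order: (A.R0,B.R0)
[SC] allowed = {<0 1>, <0 2>, <2 0>, <2 1>, <2 2>}
claimed∖SC = {<0 0>}

spurious: A.R0=0 B.R0=0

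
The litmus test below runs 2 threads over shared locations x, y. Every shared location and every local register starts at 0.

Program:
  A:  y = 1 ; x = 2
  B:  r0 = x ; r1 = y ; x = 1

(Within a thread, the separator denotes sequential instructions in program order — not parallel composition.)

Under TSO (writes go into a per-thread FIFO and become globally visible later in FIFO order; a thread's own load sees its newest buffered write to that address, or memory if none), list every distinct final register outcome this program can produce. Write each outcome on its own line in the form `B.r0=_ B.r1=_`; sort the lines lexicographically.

outcome vector order: (B.r0,B.r1)
|TSO outcomes| = 3

B.r0=0 B.r1=0
B.r0=0 B.r1=1
B.r0=2 B.r1=1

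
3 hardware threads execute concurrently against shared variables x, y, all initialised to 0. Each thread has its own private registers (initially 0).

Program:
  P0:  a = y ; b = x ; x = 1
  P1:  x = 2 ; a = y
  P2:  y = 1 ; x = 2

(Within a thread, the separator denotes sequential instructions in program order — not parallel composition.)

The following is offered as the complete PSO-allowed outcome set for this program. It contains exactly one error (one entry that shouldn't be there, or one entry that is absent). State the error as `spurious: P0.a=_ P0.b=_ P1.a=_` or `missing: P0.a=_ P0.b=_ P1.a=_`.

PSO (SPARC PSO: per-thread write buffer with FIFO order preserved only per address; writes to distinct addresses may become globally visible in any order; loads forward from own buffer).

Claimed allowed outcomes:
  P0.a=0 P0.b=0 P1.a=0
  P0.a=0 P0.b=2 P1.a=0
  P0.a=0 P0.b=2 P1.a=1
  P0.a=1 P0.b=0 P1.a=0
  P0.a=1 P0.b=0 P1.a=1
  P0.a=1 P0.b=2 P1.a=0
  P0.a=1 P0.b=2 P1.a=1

missing: P0.a=0 P0.b=0 P1.a=1

outcome vector order: (P0.a,P0.b,P1.a)
PSO: 8 outcomes — {0/0/0, 0/0/1, 0/2/0, 0/2/1, 1/0/0, 1/0/1, 1/2/0, 1/2/1}
PSO∖claimed = {0/0/1}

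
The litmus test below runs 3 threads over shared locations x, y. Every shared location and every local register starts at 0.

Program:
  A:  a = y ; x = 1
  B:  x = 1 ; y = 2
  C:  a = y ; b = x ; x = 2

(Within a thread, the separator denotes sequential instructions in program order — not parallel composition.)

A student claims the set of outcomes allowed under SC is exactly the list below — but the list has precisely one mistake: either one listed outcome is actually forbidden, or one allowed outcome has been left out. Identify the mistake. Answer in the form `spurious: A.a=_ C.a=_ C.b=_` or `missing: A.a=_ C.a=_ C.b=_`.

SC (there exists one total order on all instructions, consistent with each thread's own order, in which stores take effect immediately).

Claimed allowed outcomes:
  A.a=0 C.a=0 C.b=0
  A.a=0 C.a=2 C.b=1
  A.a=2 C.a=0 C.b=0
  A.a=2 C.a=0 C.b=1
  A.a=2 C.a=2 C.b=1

missing: A.a=0 C.a=0 C.b=1

outcome vector order: (A.a,C.a,C.b)
SC: 6 outcomes — {(0,0,0), (0,0,1), (0,2,1), (2,0,0), (2,0,1), (2,2,1)}
SC∖claimed = {(0,0,1)}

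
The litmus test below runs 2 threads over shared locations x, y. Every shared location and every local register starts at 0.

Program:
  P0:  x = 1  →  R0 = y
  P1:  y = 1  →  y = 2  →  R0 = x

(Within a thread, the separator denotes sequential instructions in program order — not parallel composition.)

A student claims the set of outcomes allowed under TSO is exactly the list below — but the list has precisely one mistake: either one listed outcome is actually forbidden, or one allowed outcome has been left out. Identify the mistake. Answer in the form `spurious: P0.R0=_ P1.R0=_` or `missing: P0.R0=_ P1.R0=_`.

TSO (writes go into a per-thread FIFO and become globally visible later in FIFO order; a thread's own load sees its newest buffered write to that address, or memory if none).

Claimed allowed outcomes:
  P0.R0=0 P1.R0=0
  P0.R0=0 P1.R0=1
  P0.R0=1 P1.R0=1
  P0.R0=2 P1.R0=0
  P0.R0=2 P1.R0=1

outcome vector order: (P0.R0,P1.R0)
[TSO] allowed = {(0,0) (0,1) (1,0) (1,1) (2,0) (2,1)}
TSO∖claimed = {(1,0)}

missing: P0.R0=1 P1.R0=0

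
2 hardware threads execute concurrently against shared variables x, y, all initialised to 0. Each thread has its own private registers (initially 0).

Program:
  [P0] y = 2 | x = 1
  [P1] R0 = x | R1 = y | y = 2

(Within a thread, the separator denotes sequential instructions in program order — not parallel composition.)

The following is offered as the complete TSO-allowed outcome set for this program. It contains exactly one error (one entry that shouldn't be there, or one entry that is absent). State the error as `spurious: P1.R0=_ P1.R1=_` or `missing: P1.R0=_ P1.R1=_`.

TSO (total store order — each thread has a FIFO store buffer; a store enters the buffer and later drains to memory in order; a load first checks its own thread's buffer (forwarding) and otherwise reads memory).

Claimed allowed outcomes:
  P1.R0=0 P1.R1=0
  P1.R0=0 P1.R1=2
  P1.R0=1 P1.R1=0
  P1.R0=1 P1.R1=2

outcome vector order: (P1.R0,P1.R1)
TSO: 3 outcomes — {<0 0>; <0 2>; <1 2>}
claimed∖TSO = {<1 0>}

spurious: P1.R0=1 P1.R1=0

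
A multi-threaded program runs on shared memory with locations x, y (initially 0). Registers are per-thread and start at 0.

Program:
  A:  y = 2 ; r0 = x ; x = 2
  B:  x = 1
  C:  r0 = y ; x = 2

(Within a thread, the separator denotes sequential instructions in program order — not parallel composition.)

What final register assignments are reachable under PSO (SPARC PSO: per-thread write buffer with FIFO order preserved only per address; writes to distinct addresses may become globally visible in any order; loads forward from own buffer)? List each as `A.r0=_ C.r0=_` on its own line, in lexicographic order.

A.r0=0 C.r0=0
A.r0=0 C.r0=2
A.r0=1 C.r0=0
A.r0=1 C.r0=2
A.r0=2 C.r0=0
A.r0=2 C.r0=2

outcome vector order: (A.r0,C.r0)
|PSO outcomes| = 6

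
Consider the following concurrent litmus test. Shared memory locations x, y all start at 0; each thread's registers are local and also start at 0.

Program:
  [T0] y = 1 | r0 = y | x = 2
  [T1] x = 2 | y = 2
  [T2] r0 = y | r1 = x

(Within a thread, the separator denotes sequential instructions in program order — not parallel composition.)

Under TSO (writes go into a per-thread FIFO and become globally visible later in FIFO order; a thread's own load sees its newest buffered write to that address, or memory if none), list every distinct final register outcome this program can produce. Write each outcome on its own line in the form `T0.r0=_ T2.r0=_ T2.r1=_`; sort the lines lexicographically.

T0.r0=1 T2.r0=0 T2.r1=0
T0.r0=1 T2.r0=0 T2.r1=2
T0.r0=1 T2.r0=1 T2.r1=0
T0.r0=1 T2.r0=1 T2.r1=2
T0.r0=1 T2.r0=2 T2.r1=2
T0.r0=2 T2.r0=0 T2.r1=0
T0.r0=2 T2.r0=0 T2.r1=2
T0.r0=2 T2.r0=1 T2.r1=0
T0.r0=2 T2.r0=1 T2.r1=2
T0.r0=2 T2.r0=2 T2.r1=2

outcome vector order: (T0.r0,T2.r0,T2.r1)
|TSO outcomes| = 10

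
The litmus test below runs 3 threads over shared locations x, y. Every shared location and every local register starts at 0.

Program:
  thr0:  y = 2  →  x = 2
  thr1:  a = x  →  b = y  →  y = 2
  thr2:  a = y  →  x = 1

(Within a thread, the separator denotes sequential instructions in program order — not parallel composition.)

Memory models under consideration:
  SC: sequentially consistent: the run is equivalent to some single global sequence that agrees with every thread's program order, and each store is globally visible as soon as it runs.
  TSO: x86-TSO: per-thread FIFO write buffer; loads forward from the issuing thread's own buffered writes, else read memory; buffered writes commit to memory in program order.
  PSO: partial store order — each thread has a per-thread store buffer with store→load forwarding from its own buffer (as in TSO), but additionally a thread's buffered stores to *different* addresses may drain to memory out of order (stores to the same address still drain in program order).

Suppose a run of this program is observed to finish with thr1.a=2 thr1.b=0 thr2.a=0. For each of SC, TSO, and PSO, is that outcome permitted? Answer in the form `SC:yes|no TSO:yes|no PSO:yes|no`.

outcome vector order: (thr1.a,thr1.b,thr2.a)
[SC] allowed = {<0 0 0>, <0 0 2>, <0 2 0>, <0 2 2>, <1 0 0>, <1 2 0>, <1 2 2>, <2 2 0>, <2 2 2>}
[TSO] allowed = {<0 0 0>, <0 0 2>, <0 2 0>, <0 2 2>, <1 0 0>, <1 2 0>, <1 2 2>, <2 2 0>, <2 2 2>}
[PSO] allowed = {<0 0 0>, <0 0 2>, <0 2 0>, <0 2 2>, <1 0 0>, <1 2 0>, <1 2 2>, <2 0 0>, <2 0 2>, <2 2 0>, <2 2 2>}
target <2 0 0> ∈ {PSO}

SC:no TSO:no PSO:yes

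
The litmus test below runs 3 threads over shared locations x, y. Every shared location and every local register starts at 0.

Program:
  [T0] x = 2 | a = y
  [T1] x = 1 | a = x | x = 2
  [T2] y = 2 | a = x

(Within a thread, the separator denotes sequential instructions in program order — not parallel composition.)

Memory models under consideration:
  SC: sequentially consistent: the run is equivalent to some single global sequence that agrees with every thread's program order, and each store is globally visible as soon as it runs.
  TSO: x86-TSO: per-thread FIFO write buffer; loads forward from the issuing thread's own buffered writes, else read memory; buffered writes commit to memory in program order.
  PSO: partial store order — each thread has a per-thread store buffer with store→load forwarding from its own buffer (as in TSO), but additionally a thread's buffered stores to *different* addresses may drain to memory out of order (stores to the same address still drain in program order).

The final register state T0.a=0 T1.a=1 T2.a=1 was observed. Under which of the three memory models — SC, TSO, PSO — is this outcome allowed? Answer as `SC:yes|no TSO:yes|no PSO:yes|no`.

outcome vector order: (T0.a,T1.a,T2.a)
[SC] allowed = {0/1/1; 0/1/2; 0/2/2; 2/1/0; 2/1/1; 2/1/2; 2/2/0; 2/2/1; 2/2/2}
[TSO] allowed = {0/1/0; 0/1/1; 0/1/2; 0/2/0; 0/2/1; 0/2/2; 2/1/0; 2/1/1; 2/1/2; 2/2/0; 2/2/1; 2/2/2}
[PSO] allowed = {0/1/0; 0/1/1; 0/1/2; 0/2/0; 0/2/1; 0/2/2; 2/1/0; 2/1/1; 2/1/2; 2/2/0; 2/2/1; 2/2/2}
target 0/1/1 ∈ {SC,TSO,PSO}

SC:yes TSO:yes PSO:yes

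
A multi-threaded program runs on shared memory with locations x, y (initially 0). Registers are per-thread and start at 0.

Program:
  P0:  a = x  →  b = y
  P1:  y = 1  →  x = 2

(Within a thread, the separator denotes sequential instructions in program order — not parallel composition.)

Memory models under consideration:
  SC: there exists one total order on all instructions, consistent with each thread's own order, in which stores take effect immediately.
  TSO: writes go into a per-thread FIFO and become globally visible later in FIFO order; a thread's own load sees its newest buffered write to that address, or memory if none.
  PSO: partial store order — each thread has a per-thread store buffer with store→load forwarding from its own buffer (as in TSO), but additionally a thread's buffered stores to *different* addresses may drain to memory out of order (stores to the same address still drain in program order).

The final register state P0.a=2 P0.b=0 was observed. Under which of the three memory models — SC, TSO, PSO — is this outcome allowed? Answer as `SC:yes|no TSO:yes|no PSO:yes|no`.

outcome vector order: (P0.a,P0.b)
[SC] allowed = {0/0; 0/1; 2/1}
[TSO] allowed = {0/0; 0/1; 2/1}
[PSO] allowed = {0/0; 0/1; 2/0; 2/1}
target 2/0 ∈ {PSO}

SC:no TSO:no PSO:yes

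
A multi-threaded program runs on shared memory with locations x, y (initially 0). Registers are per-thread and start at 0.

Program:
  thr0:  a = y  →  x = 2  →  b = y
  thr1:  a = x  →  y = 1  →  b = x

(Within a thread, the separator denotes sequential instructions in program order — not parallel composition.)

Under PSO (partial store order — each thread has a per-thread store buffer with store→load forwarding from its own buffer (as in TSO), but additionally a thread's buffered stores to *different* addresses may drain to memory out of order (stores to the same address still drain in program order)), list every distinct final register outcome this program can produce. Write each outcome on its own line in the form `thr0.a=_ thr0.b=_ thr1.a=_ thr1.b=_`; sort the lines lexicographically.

thr0.a=0 thr0.b=0 thr1.a=0 thr1.b=0
thr0.a=0 thr0.b=0 thr1.a=0 thr1.b=2
thr0.a=0 thr0.b=0 thr1.a=2 thr1.b=2
thr0.a=0 thr0.b=1 thr1.a=0 thr1.b=0
thr0.a=0 thr0.b=1 thr1.a=0 thr1.b=2
thr0.a=0 thr0.b=1 thr1.a=2 thr1.b=2
thr0.a=1 thr0.b=1 thr1.a=0 thr1.b=0
thr0.a=1 thr0.b=1 thr1.a=0 thr1.b=2

outcome vector order: (thr0.a,thr0.b,thr1.a,thr1.b)
|PSO outcomes| = 8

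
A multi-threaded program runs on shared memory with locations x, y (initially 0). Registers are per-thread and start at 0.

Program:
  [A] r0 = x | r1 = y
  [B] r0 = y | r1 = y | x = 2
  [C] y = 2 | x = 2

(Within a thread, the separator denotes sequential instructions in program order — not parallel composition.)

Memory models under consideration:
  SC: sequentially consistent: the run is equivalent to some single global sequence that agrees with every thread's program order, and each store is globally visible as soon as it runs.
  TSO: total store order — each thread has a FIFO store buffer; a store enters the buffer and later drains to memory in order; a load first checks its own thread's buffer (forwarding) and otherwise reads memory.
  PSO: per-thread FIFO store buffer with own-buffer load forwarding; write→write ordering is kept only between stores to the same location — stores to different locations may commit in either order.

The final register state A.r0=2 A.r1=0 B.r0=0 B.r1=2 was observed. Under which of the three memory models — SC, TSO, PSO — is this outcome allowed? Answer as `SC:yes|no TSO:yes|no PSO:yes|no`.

outcome vector order: (A.r0,A.r1,B.r0,B.r1)
under SC → <0 0 0 0>; <0 0 0 2>; <0 0 2 2>; <0 2 0 0>; <0 2 0 2>; <0 2 2 2>; <2 0 0 0>; <2 2 0 0>; <2 2 0 2>; <2 2 2 2>
under TSO → <0 0 0 0>; <0 0 0 2>; <0 0 2 2>; <0 2 0 0>; <0 2 0 2>; <0 2 2 2>; <2 0 0 0>; <2 2 0 0>; <2 2 0 2>; <2 2 2 2>
under PSO → <0 0 0 0>; <0 0 0 2>; <0 0 2 2>; <0 2 0 0>; <0 2 0 2>; <0 2 2 2>; <2 0 0 0>; <2 0 0 2>; <2 0 2 2>; <2 2 0 0>; <2 2 0 2>; <2 2 2 2>
target <2 0 0 2> ∈ {PSO}

SC:no TSO:no PSO:yes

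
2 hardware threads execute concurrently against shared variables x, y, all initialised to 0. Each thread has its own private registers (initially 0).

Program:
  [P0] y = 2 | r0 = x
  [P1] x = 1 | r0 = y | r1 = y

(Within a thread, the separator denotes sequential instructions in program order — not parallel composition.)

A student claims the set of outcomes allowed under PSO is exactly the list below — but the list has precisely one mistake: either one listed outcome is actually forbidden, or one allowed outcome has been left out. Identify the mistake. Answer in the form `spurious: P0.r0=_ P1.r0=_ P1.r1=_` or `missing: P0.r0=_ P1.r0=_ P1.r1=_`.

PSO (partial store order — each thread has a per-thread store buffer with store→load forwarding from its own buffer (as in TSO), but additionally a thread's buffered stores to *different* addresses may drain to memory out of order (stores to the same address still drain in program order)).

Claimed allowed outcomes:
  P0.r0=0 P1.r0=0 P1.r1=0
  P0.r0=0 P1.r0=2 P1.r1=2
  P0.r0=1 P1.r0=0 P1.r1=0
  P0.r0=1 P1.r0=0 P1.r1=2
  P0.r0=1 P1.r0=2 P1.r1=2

outcome vector order: (P0.r0,P1.r0,P1.r1)
PSO (6): 000; 002; 022; 100; 102; 122
PSO∖claimed = {002}

missing: P0.r0=0 P1.r0=0 P1.r1=2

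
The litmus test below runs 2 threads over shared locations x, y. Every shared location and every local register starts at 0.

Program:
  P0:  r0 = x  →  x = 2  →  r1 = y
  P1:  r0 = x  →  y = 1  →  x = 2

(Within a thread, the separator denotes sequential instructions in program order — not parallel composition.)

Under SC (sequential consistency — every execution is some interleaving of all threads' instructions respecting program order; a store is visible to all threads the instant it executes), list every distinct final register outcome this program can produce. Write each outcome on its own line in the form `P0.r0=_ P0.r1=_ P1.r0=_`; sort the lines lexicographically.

outcome vector order: (P0.r0,P0.r1,P1.r0)
|SC outcomes| = 5

P0.r0=0 P0.r1=0 P1.r0=0
P0.r0=0 P0.r1=0 P1.r0=2
P0.r0=0 P0.r1=1 P1.r0=0
P0.r0=0 P0.r1=1 P1.r0=2
P0.r0=2 P0.r1=1 P1.r0=0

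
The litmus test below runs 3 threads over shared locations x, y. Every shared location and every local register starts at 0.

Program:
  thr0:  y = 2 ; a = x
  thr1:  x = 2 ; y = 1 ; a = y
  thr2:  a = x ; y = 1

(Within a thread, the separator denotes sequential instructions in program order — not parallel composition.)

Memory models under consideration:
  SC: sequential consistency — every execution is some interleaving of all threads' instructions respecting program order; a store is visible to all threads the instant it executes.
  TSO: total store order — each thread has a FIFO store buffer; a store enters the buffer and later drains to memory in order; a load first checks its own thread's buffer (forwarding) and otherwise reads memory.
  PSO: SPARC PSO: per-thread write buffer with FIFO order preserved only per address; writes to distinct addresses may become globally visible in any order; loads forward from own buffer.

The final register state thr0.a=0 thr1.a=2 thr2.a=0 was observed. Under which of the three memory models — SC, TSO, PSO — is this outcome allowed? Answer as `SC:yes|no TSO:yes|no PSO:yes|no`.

outcome vector order: (thr0.a,thr1.a,thr2.a)
[SC] allowed = {<0 1 0>, <0 1 2>, <2 1 0>, <2 1 2>, <2 2 0>, <2 2 2>}
[TSO] allowed = {<0 1 0>, <0 1 2>, <0 2 0>, <0 2 2>, <2 1 0>, <2 1 2>, <2 2 0>, <2 2 2>}
[PSO] allowed = {<0 1 0>, <0 1 2>, <0 2 0>, <0 2 2>, <2 1 0>, <2 1 2>, <2 2 0>, <2 2 2>}
target <0 2 0> ∈ {TSO,PSO}

SC:no TSO:yes PSO:yes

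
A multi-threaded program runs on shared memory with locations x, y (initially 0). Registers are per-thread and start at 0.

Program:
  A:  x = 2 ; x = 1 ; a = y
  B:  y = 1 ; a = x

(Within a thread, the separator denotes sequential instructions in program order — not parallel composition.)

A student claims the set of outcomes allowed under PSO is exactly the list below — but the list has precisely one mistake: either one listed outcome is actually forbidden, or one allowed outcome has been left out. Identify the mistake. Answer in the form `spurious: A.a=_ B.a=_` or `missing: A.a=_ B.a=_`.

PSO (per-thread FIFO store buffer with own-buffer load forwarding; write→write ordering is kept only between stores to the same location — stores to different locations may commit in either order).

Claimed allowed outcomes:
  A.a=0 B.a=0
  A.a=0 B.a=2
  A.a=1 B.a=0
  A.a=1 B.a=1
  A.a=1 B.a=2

missing: A.a=0 B.a=1

outcome vector order: (A.a,B.a)
PSO: 6 outcomes — {0/0, 0/1, 0/2, 1/0, 1/1, 1/2}
PSO∖claimed = {0/1}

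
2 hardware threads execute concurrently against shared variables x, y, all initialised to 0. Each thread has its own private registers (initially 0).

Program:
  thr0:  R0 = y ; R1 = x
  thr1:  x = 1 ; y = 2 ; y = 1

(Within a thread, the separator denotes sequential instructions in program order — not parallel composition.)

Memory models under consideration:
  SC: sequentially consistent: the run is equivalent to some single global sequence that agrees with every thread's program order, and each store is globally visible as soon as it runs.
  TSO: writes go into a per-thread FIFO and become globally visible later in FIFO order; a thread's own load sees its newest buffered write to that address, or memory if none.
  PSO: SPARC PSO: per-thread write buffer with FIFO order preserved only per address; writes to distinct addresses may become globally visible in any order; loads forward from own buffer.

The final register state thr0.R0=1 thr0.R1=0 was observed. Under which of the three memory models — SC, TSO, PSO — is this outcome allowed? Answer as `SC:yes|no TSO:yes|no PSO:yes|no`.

outcome vector order: (thr0.R0,thr0.R1)
[SC] allowed = {(0,0), (0,1), (1,1), (2,1)}
[TSO] allowed = {(0,0), (0,1), (1,1), (2,1)}
[PSO] allowed = {(0,0), (0,1), (1,0), (1,1), (2,0), (2,1)}
target (1,0) ∈ {PSO}

SC:no TSO:no PSO:yes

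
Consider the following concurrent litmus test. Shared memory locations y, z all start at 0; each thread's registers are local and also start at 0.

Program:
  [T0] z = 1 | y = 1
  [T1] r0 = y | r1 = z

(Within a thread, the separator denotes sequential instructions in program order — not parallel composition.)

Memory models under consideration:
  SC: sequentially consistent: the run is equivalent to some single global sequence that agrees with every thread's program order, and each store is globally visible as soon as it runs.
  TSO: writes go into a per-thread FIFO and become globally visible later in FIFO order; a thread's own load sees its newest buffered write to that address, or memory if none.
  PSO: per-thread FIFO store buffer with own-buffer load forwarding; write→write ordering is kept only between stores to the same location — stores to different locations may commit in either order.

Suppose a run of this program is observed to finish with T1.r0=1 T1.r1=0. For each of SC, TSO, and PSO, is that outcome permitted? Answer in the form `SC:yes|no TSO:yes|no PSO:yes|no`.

SC:no TSO:no PSO:yes

outcome vector order: (T1.r0,T1.r1)
SC: 3 outcomes — {(0,0); (0,1); (1,1)}
TSO: 3 outcomes — {(0,0); (0,1); (1,1)}
PSO: 4 outcomes — {(0,0); (0,1); (1,0); (1,1)}
target (1,0) ∈ {PSO}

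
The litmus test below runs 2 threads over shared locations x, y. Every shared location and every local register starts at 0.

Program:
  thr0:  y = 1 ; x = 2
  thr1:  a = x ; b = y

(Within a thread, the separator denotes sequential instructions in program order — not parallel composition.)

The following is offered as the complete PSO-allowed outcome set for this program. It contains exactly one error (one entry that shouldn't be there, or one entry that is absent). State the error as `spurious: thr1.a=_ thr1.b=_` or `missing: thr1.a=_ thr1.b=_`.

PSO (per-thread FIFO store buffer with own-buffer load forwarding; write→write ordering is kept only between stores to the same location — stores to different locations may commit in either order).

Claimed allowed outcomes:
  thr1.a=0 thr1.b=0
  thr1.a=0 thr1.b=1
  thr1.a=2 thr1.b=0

outcome vector order: (thr1.a,thr1.b)
PSO (4): <0 0>; <0 1>; <2 0>; <2 1>
PSO∖claimed = {<2 1>}

missing: thr1.a=2 thr1.b=1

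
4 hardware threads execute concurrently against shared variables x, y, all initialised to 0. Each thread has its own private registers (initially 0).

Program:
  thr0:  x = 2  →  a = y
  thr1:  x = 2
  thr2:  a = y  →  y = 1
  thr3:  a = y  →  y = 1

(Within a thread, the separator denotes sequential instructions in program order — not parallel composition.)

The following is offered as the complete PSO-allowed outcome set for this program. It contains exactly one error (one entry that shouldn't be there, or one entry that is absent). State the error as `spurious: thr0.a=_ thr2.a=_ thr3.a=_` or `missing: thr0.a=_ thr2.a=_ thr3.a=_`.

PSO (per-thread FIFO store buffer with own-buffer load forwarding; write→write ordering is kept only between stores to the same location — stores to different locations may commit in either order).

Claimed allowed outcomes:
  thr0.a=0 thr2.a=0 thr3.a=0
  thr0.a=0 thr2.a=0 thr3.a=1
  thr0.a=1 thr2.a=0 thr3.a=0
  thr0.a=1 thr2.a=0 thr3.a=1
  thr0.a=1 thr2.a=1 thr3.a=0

missing: thr0.a=0 thr2.a=1 thr3.a=0

outcome vector order: (thr0.a,thr2.a,thr3.a)
PSO (6): 000, 001, 010, 100, 101, 110
PSO∖claimed = {010}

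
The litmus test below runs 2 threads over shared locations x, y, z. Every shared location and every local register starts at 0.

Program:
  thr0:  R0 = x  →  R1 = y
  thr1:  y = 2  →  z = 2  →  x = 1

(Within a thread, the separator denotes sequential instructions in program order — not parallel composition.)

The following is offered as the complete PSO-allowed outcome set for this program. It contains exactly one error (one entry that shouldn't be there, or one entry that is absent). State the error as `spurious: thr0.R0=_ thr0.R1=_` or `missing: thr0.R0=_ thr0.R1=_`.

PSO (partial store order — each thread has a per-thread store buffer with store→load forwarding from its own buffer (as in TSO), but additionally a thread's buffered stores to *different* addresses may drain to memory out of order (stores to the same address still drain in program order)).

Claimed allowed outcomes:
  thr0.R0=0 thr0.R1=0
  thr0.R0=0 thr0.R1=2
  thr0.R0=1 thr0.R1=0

outcome vector order: (thr0.R0,thr0.R1)
PSO: 4 outcomes — {0/0; 0/2; 1/0; 1/2}
PSO∖claimed = {1/2}

missing: thr0.R0=1 thr0.R1=2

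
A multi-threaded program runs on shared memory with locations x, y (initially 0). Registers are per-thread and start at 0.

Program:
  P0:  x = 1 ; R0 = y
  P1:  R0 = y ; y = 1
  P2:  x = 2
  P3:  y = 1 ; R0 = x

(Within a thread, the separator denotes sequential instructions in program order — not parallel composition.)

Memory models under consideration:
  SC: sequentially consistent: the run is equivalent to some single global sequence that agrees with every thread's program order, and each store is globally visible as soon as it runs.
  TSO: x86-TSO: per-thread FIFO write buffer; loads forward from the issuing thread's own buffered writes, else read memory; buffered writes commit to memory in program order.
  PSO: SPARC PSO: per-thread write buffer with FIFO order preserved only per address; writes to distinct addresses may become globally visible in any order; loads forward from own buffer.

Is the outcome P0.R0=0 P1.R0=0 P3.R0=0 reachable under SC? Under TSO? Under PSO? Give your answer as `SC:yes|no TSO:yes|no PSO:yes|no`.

outcome vector order: (P0.R0,P1.R0,P3.R0)
SC (10): 001, 002, 011, 012, 100, 101, 102, 110, 111, 112
TSO (12): 000, 001, 002, 010, 011, 012, 100, 101, 102, 110, 111, 112
PSO (12): 000, 001, 002, 010, 011, 012, 100, 101, 102, 110, 111, 112
target 000 ∈ {TSO,PSO}

SC:no TSO:yes PSO:yes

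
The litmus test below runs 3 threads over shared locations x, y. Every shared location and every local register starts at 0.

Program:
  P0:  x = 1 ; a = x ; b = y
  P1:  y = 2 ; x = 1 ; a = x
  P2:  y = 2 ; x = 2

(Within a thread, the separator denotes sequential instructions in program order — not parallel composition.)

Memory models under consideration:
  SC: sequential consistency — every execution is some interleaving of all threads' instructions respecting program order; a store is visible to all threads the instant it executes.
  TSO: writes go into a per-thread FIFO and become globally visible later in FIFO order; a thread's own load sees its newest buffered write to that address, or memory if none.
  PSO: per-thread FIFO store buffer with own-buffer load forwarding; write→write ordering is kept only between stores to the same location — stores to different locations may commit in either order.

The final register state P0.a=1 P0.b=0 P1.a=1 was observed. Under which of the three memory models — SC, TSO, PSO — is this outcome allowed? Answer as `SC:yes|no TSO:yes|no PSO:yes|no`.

outcome vector order: (P0.a,P0.b,P1.a)
SC (6): <1 0 1>; <1 0 2>; <1 2 1>; <1 2 2>; <2 2 1>; <2 2 2>
TSO (6): <1 0 1>; <1 0 2>; <1 2 1>; <1 2 2>; <2 2 1>; <2 2 2>
PSO (8): <1 0 1>; <1 0 2>; <1 2 1>; <1 2 2>; <2 0 1>; <2 0 2>; <2 2 1>; <2 2 2>
target <1 0 1> ∈ {SC,TSO,PSO}

SC:yes TSO:yes PSO:yes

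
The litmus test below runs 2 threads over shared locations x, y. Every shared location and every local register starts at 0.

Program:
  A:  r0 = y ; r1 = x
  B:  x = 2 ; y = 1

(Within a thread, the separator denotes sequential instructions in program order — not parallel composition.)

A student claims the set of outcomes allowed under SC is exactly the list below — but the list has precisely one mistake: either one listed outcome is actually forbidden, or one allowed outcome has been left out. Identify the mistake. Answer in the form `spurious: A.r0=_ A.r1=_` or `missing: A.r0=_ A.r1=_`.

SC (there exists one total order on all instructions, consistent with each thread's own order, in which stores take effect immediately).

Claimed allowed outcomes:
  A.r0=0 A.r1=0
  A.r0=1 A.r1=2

missing: A.r0=0 A.r1=2

outcome vector order: (A.r0,A.r1)
SC (3): <0 0>; <0 2>; <1 2>
SC∖claimed = {<0 2>}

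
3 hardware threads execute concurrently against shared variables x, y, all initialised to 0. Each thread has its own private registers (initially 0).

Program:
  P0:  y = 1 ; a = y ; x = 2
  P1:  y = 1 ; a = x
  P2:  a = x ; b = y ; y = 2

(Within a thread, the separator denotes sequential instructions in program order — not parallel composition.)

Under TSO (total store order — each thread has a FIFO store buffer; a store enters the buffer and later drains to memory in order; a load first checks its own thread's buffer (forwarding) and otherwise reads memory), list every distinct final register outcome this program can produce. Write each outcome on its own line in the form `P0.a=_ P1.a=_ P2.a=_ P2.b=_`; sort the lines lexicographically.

P0.a=1 P1.a=0 P2.a=0 P2.b=0
P0.a=1 P1.a=0 P2.a=0 P2.b=1
P0.a=1 P1.a=0 P2.a=2 P2.b=1
P0.a=1 P1.a=2 P2.a=0 P2.b=0
P0.a=1 P1.a=2 P2.a=0 P2.b=1
P0.a=1 P1.a=2 P2.a=2 P2.b=1
P0.a=2 P1.a=0 P2.a=0 P2.b=0
P0.a=2 P1.a=0 P2.a=0 P2.b=1
P0.a=2 P1.a=2 P2.a=0 P2.b=0
P0.a=2 P1.a=2 P2.a=0 P2.b=1

outcome vector order: (P0.a,P1.a,P2.a,P2.b)
|TSO outcomes| = 10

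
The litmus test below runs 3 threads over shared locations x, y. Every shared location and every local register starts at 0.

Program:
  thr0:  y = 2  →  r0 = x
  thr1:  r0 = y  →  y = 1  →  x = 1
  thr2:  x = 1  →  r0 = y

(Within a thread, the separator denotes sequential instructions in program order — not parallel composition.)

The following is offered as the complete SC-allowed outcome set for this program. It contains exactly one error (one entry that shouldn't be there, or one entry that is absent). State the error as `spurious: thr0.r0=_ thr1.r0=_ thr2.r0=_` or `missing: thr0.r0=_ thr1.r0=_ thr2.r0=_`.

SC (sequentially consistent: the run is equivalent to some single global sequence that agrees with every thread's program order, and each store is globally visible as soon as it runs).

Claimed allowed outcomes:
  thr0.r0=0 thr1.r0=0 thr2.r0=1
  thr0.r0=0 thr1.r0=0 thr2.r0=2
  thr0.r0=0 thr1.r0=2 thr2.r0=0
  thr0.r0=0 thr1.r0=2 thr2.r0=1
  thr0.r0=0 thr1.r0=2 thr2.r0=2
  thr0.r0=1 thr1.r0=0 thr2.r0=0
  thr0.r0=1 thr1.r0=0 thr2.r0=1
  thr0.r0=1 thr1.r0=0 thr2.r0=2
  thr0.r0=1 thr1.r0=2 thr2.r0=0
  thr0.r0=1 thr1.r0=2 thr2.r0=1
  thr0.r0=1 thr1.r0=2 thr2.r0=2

spurious: thr0.r0=0 thr1.r0=2 thr2.r0=0

outcome vector order: (thr0.r0,thr1.r0,thr2.r0)
SC: 10 outcomes — {<0 0 1>, <0 0 2>, <0 2 1>, <0 2 2>, <1 0 0>, <1 0 1>, <1 0 2>, <1 2 0>, <1 2 1>, <1 2 2>}
claimed∖SC = {<0 2 0>}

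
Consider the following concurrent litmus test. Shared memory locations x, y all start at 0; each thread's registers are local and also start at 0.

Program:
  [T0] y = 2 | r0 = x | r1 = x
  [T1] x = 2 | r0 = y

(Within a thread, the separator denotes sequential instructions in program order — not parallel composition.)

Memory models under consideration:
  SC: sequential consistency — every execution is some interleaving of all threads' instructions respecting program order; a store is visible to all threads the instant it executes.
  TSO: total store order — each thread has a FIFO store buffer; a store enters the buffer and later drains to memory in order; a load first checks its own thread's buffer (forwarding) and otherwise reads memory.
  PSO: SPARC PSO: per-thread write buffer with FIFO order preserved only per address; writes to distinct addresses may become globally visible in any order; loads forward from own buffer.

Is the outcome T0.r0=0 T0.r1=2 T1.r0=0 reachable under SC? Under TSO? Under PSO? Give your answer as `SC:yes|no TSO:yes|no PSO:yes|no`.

outcome vector order: (T0.r0,T0.r1,T1.r0)
SC (4): 0/0/2; 0/2/2; 2/2/0; 2/2/2
TSO (6): 0/0/0; 0/0/2; 0/2/0; 0/2/2; 2/2/0; 2/2/2
PSO (6): 0/0/0; 0/0/2; 0/2/0; 0/2/2; 2/2/0; 2/2/2
target 0/2/0 ∈ {TSO,PSO}

SC:no TSO:yes PSO:yes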